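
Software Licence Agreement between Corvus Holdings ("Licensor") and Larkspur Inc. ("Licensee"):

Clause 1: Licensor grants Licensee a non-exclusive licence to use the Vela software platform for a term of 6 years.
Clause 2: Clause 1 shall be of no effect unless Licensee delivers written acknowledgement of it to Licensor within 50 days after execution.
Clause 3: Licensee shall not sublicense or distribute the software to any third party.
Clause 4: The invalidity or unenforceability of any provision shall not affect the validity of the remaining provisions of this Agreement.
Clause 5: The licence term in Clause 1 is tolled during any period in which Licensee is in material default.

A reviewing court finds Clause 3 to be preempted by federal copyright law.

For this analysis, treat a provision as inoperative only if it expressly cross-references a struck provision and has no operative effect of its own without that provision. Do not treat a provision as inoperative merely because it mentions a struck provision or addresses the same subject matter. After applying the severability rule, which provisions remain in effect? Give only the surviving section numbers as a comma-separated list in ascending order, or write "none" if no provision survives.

Clause 3 is struck. Nothing else in the Agreement is defined by reference to Clause 3. Clause 4 is a severability clause and preserves every provision that can still be given independent effect. The provisions still in force are Clause 1, Clause 2, Clause 4, and Clause 5.

1, 2, 4, 5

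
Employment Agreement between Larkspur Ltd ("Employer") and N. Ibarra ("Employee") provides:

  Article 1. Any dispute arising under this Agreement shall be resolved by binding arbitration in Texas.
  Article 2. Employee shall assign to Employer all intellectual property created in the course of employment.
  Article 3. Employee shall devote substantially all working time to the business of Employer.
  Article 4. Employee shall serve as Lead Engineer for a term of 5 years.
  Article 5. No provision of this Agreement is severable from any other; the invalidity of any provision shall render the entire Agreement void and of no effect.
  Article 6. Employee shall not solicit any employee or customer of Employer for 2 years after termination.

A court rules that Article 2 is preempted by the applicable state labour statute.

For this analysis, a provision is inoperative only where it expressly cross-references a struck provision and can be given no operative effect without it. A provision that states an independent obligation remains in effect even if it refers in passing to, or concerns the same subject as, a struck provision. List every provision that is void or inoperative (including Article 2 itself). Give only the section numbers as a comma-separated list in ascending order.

1, 2, 3, 4, 5, 6

Article 2 is struck. No other provision's operative terms depend on Article 2. Article 5 provides that the Agreement is not severable, so the invalidity of any one provision voids the entire Agreement. No provision of the Agreement survives.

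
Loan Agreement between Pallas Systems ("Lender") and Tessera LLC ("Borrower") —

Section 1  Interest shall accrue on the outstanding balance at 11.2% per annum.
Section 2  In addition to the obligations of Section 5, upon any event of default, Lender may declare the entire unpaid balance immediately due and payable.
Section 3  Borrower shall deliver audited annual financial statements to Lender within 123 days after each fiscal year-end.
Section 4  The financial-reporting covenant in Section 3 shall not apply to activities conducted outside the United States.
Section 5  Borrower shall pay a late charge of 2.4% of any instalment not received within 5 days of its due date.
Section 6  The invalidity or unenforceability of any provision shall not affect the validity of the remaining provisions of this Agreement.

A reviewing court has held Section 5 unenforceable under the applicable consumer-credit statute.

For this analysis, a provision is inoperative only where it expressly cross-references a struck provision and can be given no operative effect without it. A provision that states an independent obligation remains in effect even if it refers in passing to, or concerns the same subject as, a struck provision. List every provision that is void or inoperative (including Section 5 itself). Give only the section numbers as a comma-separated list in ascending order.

Section 5 is struck. Although Section 2 refers to Section 5, its operative terms do not depend on Section 5, so it remains in effect. No other provision's operative terms depend on Section 5. Under the severability clause in Section 6, the remaining provisions continue in force. That leaves Section 1, Section 2, Section 3, Section 4, and Section 6 in effect.

5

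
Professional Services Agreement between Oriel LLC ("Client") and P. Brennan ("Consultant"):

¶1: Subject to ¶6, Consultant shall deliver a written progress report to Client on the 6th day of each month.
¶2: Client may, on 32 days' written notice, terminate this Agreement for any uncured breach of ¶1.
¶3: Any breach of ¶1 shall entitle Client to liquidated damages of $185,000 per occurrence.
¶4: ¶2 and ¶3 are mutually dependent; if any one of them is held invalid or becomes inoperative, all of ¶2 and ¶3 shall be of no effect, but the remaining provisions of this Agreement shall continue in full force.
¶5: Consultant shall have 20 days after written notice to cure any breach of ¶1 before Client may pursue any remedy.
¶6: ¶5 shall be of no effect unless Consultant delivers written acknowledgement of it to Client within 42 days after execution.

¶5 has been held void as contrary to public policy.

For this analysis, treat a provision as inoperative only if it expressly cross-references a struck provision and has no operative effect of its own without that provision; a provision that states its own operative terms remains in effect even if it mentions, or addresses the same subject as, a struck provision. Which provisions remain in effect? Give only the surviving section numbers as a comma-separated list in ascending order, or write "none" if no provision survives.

1, 2, 3, 4

¶5 is struck. The only function of ¶6 is the acknowledgement condition for ¶5, so it cannot stand once ¶5 is removed. ¶1 mentions ¶6 but its own obligation stands independently of ¶6, so ¶1 is not affected. ¶4 ties ¶2 and ¶3 together, but none of those is affected here; the remaining provisions continue in force under ¶4. That leaves ¶1, ¶2, ¶3, and ¶4 in effect.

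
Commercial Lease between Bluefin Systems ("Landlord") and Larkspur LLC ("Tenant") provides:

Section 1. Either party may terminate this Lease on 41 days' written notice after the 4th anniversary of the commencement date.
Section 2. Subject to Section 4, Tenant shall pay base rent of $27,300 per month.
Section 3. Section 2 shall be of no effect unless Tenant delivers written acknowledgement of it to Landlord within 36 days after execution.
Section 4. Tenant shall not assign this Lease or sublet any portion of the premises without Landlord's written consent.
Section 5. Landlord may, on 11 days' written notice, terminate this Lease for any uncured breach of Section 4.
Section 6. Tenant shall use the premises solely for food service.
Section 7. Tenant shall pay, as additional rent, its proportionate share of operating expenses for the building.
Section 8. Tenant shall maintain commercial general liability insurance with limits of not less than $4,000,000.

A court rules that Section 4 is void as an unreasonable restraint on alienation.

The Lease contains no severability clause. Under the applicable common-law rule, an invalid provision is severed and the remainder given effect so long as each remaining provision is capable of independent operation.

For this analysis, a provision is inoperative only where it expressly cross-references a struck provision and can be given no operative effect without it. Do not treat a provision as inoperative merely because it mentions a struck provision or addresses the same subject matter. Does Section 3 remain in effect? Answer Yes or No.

Section 4 is struck. Section 5 merely fixes the termination right for breach of Section 4; with Section 4 gone it has nothing to operate on and falls away. Although Section 2 refers to Section 4, its operative terms do not depend on Section 4, so it remains in effect. With no severability clause, the stated default rule severs what cannot stand and enforces each remaining provision that can operate on its own. Section 1, Section 2, Section 3, Section 6, Section 7, and Section 8 remain in effect. Section 3 is among the surviving provisions, so the answer is yes.

Yes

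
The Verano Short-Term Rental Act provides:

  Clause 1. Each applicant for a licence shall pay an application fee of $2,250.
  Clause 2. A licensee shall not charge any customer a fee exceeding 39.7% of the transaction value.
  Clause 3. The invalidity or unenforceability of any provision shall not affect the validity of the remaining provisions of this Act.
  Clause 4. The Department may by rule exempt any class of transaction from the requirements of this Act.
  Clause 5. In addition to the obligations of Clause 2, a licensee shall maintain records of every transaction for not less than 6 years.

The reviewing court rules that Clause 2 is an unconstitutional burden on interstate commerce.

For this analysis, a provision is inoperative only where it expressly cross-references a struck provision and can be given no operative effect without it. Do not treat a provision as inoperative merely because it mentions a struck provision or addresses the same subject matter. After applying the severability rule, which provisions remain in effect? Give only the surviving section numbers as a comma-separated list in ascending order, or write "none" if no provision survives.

1, 3, 4, 5

Clause 2 is struck. Although Clause 5 refers to Clause 2, its operative terms do not depend on Clause 2, so it remains in effect. No other provision's operative terms depend on Clause 2. Under the severability clause in Clause 3, the remaining provisions continue in force. That leaves Clause 1, Clause 3, Clause 4, and Clause 5 in effect.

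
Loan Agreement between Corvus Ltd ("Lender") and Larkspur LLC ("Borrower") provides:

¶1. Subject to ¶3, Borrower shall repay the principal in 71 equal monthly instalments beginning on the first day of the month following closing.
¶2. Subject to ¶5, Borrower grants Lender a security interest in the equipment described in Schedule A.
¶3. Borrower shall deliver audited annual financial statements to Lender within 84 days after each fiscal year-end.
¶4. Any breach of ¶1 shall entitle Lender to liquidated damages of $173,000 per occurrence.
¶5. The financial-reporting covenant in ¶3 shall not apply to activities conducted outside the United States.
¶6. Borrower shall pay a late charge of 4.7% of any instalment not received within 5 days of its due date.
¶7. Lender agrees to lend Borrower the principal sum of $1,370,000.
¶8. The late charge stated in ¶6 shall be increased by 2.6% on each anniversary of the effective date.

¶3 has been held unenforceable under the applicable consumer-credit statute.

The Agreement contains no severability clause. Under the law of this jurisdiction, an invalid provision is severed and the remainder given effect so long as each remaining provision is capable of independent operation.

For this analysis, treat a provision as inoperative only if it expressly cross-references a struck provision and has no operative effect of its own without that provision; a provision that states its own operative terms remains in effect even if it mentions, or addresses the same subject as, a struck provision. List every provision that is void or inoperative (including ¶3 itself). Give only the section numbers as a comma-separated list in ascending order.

¶3 is struck. ¶5 operates only by reference to ¶3, so it falls with ¶3. ¶1 mentions ¶3 but its own obligation stands independently of ¶3, so ¶1 is not affected. ¶2 mentions ¶5 but its own obligation stands independently of ¶5, so ¶2 is not affected. Under the stated default rule, only provisions that cannot operate independently fall away; the rest are enforced. The provisions still in force are ¶1, ¶2, ¶4, ¶6, ¶7, and ¶8.

3, 5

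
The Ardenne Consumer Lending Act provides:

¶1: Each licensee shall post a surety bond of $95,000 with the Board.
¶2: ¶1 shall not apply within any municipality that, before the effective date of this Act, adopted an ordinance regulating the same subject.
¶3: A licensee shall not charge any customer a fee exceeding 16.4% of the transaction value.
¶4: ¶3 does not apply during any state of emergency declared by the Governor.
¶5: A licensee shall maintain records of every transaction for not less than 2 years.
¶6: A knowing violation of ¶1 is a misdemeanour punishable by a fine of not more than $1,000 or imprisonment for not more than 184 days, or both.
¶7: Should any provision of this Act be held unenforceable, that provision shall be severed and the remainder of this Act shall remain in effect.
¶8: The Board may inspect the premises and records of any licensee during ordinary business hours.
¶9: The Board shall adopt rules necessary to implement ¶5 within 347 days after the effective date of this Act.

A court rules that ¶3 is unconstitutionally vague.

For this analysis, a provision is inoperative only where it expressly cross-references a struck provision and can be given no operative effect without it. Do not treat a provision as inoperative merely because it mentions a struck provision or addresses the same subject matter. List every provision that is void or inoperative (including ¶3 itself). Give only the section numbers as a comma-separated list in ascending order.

3, 4

¶3 is struck. ¶4 merely fixes the emergency suspension of ¶3; with ¶3 gone it has nothing to operate on and falls away. Under the severability clause in ¶7, the remaining provisions continue in force. ¶1, ¶2, ¶5, ¶6, ¶7, ¶8, and ¶9 remain in effect.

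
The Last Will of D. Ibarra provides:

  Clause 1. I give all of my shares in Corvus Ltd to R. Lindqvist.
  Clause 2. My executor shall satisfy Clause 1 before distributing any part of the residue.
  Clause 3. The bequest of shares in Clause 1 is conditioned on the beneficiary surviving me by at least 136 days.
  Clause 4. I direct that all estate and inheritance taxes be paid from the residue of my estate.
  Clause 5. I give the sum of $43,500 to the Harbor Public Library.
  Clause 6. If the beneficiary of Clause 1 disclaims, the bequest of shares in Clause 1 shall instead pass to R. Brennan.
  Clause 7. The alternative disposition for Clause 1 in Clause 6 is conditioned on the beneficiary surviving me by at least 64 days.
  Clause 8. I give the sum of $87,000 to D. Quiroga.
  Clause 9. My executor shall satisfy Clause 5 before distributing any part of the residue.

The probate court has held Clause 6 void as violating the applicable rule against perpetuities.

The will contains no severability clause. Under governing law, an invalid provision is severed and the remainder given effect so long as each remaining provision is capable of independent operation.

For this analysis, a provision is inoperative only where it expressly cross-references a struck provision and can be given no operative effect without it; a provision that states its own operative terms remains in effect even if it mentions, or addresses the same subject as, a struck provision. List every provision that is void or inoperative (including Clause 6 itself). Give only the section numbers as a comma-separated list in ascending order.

Clause 6 is struck. The only function of Clause 7 is the survivorship condition on Clause 6, so it cannot stand once Clause 6 is removed. With no severability clause, the stated default rule severs what cannot stand and enforces each remaining provision that can operate on its own. The provisions still in force are Clause 1, Clause 2, Clause 3, Clause 4, Clause 5, Clause 8, and Clause 9.

6, 7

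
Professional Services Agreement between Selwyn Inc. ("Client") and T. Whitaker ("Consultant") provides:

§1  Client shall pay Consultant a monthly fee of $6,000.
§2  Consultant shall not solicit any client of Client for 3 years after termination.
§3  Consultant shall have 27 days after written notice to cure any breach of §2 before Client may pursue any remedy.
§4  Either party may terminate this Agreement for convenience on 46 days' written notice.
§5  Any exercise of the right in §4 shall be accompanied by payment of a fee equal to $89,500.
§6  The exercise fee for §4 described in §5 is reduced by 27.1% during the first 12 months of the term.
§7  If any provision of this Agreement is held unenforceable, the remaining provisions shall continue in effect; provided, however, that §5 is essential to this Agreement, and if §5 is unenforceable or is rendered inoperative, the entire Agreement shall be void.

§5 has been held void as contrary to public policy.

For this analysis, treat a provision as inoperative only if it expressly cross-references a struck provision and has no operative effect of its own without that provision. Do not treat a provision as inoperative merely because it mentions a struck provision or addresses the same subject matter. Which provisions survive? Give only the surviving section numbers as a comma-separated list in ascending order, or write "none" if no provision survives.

none

§5 is struck. §6 has no operative effect of its own apart from §5 and is therefore inoperative. §7 makes §5 an essential term, and §5 is the provision held invalid; under §7, the entire Agreement is therefore void. No provision of the Agreement survives.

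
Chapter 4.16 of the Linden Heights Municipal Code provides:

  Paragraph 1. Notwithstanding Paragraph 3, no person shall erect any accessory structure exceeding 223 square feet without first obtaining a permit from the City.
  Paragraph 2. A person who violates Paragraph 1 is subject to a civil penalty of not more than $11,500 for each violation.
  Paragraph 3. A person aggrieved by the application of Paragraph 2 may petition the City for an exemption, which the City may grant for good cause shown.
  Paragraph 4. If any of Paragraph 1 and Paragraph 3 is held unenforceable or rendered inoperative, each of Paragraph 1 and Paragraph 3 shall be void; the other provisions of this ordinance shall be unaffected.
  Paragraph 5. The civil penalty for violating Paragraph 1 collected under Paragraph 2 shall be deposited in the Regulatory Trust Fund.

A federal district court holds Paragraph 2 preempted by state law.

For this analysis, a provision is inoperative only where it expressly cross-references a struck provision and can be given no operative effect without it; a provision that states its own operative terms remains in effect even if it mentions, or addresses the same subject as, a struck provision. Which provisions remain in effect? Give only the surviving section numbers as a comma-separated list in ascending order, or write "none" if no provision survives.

Paragraph 2 is struck. Paragraph 3 has no operative effect of its own apart from Paragraph 2 and is therefore inoperative. Paragraph 5 operates only by reference to Paragraph 2, so it falls with Paragraph 2. Paragraph 4 declares Paragraph 1 and Paragraph 3 mutually dependent; since one of them has fallen, all of them are of no effect. That brings down Paragraph 1 as well. The remainder continues in force under Paragraph 4. Only Paragraph 4 remains in effect.

4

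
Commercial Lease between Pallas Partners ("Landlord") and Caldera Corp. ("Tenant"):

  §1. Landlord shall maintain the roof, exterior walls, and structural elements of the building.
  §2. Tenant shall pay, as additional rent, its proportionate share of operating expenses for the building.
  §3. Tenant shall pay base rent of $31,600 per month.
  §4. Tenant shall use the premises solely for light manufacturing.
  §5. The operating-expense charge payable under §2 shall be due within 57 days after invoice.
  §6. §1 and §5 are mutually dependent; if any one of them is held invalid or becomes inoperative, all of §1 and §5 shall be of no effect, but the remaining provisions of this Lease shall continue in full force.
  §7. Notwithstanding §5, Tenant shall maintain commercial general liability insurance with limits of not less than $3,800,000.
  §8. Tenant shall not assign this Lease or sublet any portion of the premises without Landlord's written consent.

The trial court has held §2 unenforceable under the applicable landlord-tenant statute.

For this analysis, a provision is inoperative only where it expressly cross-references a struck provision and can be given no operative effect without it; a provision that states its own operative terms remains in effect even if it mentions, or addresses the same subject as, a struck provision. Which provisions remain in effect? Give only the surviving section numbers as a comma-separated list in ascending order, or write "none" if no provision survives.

3, 4, 6, 7, 8

§2 is struck. §5 does nothing except set the payment deadline for the operating-expense charge by reference to §2; with §2 gone it has no independent effect and is inoperative. Although §7 refers to §5, its operative terms do not depend on §5, so it remains in effect. §6 declares §1 and §5 mutually dependent; since one of them has fallen, all of them are of no effect. That brings down §1 as well. The remainder continues in force under §6. The provisions still in force are §3, §4, §6, §7, and §8.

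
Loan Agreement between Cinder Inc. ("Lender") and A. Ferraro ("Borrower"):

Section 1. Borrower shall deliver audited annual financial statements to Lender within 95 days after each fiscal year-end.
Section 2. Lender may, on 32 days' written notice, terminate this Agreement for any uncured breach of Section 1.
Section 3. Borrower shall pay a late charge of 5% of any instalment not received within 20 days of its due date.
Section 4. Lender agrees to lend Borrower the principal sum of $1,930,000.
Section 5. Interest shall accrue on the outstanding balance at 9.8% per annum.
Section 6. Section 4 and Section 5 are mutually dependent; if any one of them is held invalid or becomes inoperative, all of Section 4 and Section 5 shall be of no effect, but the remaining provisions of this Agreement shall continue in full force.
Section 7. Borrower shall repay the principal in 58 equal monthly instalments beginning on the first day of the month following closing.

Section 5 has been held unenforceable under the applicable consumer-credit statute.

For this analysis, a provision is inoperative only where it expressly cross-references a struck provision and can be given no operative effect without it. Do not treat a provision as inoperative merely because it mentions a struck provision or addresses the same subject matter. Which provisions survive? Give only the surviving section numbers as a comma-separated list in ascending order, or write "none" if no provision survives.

Section 5 is struck. No other provision's operative terms depend on Section 5. Section 6 declares Section 4 and Section 5 mutually dependent; since one of them has fallen, all of them are of no effect. That brings down Section 4 as well. The remainder continues in force under Section 6. Section 1, Section 2, Section 3, Section 6, and Section 7 remain in effect.

1, 2, 3, 6, 7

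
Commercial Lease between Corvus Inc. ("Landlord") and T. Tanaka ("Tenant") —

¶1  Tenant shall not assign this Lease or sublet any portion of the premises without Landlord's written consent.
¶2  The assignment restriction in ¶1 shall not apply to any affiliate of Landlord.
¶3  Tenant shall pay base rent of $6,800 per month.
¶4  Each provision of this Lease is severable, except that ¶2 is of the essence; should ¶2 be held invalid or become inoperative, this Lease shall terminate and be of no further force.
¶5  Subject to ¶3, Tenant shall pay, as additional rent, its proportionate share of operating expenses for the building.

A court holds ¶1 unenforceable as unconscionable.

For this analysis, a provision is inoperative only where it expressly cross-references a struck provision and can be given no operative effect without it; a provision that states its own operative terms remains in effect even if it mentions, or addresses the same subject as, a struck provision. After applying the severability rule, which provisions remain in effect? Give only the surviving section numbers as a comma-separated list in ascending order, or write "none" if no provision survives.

¶1 is struck. ¶2 has no operative effect of its own apart from ¶1 and is therefore inoperative. ¶4 makes ¶2 an essential term, and ¶2 has been rendered inoperative by the cascade; under ¶4, the entire Lease is therefore void. No provision of the Lease survives.

none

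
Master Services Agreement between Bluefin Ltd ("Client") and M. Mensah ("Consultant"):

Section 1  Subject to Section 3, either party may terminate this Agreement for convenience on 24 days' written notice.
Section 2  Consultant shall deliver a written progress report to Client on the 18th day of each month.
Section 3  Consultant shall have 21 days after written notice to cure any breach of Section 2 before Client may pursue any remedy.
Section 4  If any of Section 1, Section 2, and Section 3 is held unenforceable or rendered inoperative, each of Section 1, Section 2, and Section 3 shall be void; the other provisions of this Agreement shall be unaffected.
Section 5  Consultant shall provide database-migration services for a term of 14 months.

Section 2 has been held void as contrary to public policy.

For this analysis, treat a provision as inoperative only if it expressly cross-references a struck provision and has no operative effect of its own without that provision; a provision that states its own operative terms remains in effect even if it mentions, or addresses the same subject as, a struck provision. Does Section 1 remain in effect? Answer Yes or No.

No

Section 2 is struck. Section 3 merely fixes the cure period for breach of Section 2; with Section 2 gone it has nothing to operate on and falls away. Section 4 declares Section 1, Section 2, and Section 3 mutually dependent; since one of them has fallen, all of them are of no effect. That brings down Section 1 as well. The remainder continues in force under Section 4. Section 4 and Section 5 remain in effect. Section 1 is among the inoperative provisions, so the answer is no.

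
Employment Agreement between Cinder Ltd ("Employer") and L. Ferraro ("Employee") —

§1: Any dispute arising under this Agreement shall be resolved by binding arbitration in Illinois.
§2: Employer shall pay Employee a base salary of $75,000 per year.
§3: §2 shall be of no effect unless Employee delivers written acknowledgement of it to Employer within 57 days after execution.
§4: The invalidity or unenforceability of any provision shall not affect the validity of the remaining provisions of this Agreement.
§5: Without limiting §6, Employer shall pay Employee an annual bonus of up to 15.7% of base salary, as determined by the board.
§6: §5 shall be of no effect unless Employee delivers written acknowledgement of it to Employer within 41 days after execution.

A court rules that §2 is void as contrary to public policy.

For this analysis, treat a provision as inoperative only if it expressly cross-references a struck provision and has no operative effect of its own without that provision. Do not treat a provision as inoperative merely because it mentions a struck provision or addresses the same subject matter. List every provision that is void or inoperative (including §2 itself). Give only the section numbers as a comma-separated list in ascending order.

§2 is struck. §3 merely fixes the acknowledgement condition for §2; with §2 gone it has nothing to operate on and falls away. §4 is a severability clause and preserves every provision that can still be given independent effect. §1, §4, §5, and §6 remain in effect.

2, 3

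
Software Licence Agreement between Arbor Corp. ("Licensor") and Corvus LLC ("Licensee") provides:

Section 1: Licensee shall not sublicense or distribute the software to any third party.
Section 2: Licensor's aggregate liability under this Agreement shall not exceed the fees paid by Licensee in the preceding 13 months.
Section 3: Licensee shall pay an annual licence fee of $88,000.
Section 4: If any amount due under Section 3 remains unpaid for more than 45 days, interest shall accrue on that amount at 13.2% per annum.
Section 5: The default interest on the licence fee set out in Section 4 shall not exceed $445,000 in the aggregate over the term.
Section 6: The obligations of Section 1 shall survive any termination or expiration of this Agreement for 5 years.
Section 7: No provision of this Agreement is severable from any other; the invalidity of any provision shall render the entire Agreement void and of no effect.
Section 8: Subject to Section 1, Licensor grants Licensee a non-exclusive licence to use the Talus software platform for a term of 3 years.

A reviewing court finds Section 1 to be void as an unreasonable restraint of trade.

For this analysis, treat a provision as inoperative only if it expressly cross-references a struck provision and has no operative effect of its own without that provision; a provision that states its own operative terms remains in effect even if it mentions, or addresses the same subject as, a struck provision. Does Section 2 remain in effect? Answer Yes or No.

Section 1 is struck. Section 6 has no operative effect of its own apart from Section 1 and is therefore inoperative. Section 7 provides that the Agreement is not severable, so the invalidity of any one provision voids the entire Agreement. No provision of the Agreement survives. Section 2 is among the inoperative provisions, so the answer is no.

No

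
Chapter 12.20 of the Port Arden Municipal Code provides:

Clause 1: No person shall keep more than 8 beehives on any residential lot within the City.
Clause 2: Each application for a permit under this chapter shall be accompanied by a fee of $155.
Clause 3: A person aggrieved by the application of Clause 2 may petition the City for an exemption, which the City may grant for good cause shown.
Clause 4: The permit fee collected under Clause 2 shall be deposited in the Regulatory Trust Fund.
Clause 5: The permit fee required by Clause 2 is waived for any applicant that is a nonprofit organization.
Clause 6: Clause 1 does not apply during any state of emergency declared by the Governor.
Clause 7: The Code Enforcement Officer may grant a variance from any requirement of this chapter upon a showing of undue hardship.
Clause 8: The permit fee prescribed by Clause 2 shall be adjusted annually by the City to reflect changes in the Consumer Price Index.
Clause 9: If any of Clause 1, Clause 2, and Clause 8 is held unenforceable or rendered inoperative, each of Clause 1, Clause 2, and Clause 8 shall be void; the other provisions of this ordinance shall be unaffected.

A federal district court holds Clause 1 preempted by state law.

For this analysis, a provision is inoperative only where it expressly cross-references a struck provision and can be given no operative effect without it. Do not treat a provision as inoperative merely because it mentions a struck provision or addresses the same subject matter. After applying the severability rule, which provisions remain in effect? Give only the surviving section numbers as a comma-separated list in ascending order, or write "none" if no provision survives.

7, 9

Clause 1 is struck. Clause 6 has no operative effect of its own apart from Clause 1 and is therefore inoperative. Clause 9 declares Clause 1, Clause 2, and Clause 8 mutually dependent; since one of them has fallen, all of them are of no effect. That brings down Clause 2 and Clause 8 as well. Clause 3, Clause 4, and Clause 5 in turn depend solely on a provision now struck and likewise fall. The remainder continues in force under Clause 9. The provisions still in force are Clause 7 and Clause 9.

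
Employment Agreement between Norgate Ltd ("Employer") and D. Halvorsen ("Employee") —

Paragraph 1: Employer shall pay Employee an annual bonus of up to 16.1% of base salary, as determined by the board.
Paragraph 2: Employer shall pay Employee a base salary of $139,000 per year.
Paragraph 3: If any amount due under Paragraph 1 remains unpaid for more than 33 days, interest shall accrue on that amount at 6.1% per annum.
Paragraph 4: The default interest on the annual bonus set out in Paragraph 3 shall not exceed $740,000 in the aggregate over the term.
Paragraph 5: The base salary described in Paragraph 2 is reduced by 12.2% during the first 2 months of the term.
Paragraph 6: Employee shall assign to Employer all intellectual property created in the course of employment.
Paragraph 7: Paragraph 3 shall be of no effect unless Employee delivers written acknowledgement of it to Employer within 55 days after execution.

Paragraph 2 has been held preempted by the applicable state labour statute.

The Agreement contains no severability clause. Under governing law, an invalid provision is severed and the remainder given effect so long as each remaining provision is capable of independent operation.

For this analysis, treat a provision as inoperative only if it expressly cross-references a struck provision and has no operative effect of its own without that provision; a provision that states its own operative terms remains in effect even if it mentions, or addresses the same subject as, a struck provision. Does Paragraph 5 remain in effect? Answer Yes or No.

No

Paragraph 2 is struck. Paragraph 5 has no operative effect of its own apart from Paragraph 2 and is therefore inoperative. Under the stated default rule, only provisions that cannot operate independently fall away; the rest are enforced. That leaves Paragraph 1, Paragraph 3, Paragraph 4, Paragraph 6, and Paragraph 7 in effect. Paragraph 5 is among the inoperative provisions, so the answer is no.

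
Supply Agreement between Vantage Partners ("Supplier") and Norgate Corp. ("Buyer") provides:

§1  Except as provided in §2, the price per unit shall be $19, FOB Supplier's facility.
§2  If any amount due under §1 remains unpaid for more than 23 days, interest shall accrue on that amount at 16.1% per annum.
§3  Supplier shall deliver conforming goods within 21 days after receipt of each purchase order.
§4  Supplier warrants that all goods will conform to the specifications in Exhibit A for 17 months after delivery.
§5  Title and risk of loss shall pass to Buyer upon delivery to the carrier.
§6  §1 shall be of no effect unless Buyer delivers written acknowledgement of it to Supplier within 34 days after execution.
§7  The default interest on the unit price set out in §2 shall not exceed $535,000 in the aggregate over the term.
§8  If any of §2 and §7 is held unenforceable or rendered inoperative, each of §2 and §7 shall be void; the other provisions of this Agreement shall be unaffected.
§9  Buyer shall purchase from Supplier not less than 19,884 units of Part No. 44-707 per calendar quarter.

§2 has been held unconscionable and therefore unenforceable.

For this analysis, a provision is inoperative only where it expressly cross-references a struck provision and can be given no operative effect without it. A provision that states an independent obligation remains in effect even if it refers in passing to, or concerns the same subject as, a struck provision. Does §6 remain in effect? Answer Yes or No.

§2 is struck. §7 does nothing except set the aggregate cap on the default interest on the unit price by reference to §2; with §2 gone it has no independent effect and is inoperative. §1 mentions §2 but its own obligation stands independently of §2, so §1 is not affected. §8 declares §2 and §7 mutually dependent; since one of them has fallen, all of them are of no effect. The remainder continues in force under §8. The provisions still in force are §1, §3, §4, §5, §6, §8, and §9. §6 is among the surviving provisions, so the answer is yes.

Yes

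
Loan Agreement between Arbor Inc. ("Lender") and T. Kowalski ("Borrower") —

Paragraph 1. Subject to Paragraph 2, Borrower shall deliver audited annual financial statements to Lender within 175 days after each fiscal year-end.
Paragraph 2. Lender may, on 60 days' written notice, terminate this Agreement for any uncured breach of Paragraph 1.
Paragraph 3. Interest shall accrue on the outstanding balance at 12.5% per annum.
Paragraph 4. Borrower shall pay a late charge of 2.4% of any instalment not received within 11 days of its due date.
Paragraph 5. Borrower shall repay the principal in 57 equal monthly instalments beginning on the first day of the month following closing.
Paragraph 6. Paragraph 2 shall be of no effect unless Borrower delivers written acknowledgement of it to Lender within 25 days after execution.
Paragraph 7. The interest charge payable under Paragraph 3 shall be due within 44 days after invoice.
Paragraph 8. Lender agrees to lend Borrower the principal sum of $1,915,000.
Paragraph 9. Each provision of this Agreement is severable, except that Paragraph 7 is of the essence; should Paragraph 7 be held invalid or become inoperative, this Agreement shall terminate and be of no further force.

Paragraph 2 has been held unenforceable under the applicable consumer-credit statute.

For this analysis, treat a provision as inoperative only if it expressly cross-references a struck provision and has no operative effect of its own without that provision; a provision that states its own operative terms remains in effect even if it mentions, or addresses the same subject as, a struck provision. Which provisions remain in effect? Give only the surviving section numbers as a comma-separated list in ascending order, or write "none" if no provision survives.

1, 3, 4, 5, 7, 8, 9

Paragraph 2 is struck. Paragraph 6 operates only by reference to Paragraph 2, so it falls with Paragraph 2. Paragraph 1 mentions Paragraph 2 but its own obligation stands independently of Paragraph 2, so Paragraph 1 is not affected. Paragraph 9 makes Paragraph 7 an essential term, but Paragraph 7 is unaffected, so the severability proviso in Paragraph 9 preserves the remaining provisions. The provisions still in force are Paragraph 1, Paragraph 3, Paragraph 4, Paragraph 5, Paragraph 7, Paragraph 8, and Paragraph 9.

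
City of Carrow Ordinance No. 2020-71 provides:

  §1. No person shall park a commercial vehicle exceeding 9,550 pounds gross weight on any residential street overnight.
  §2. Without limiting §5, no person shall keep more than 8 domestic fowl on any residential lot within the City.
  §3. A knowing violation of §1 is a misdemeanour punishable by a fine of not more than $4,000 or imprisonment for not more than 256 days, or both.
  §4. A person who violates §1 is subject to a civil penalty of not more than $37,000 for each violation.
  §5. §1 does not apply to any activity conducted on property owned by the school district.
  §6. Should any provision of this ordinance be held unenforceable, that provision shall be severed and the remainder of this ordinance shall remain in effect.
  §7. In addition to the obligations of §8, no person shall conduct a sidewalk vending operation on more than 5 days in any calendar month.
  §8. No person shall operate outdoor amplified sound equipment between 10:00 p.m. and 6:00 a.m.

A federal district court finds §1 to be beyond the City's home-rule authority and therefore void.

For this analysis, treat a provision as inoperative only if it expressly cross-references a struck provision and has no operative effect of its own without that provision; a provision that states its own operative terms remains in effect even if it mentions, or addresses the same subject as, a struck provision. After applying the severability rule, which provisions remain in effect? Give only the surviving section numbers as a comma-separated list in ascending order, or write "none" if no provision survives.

2, 6, 7, 8

§1 is struck. §3 has no operative effect of its own apart from §1 and is therefore inoperative. §4 has no operative effect of its own apart from §1 and is therefore inoperative. §5 merely fixes the public-property exemption from §1; with §1 gone it has nothing to operate on and falls away. §2 mentions §5 but its own obligation stands independently of §5, so §2 is not affected. Under the severability clause in §6, the remaining provisions continue in force. That leaves §2, §6, §7, and §8 in effect.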